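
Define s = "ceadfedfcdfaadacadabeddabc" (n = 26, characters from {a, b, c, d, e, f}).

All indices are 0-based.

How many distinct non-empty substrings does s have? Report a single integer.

321

rank→(start, suffix):
  0 → (11, 'aadacadabeddabc')
  1 → (23, 'abc')
  2 → (18, 'abeddabc')
  3 → (14, 'acadabeddabc')
  4 → (16, 'adabeddabc')
  5 → (12, 'adacadabeddabc')
  6 → (2, 'adfedfcdfaadacadabeddabc')
  7 → (24, 'bc')
  8 → (19, 'beddabc')
  9 → (25, 'c')
  10 → (15, 'cadabeddabc')
  11 → (8, 'cdfaadacadabeddabc')
  12 → (0, 'ceadfedfcdfaadacadabeddabc')
  13 → (22, 'dabc')
  14 → (17, 'dabeddabc')
  15 → (13, 'dacadabeddabc')
  16 → (21, 'ddabc')
  17 → (9, 'dfaadacadabeddabc')
  18 → (6, 'dfcdfaadacadabeddabc')
  19 → (3, 'dfedfcdfaadacadabeddabc')
  20 → (1, 'eadfedfcdfaadacadabeddabc')
  21 → (20, 'eddabc')
  22 → (5, 'edfcdfaadacadabeddabc')
  23 → (10, 'faadacadabeddabc')
  24 → (7, 'fcdfaadacadabeddabc')
  25 → (4, 'fedfcdfaadacadabeddabc')

SA = [11, 23, 18, 14, 16, 12, 2, 24, 19, 25, 15, 8, 0, 22, 17, 13, 21, 9, 6, 3, 1, 20, 5, 10, 7, 4]
rank  pair      lcp
   1  s[11:],s[23:]  1  'a'
   2  s[23:],s[18:]  2  'ab'
   3  s[18:],s[14:]  1  'a'
   4  s[14:],s[16:]  1  'a'
   5  s[16:],s[12:]  3  'ada'
   6  s[12:],s[2:]  2  'ad'
   7  s[2:],s[24:]  0  ''
   8  s[24:],s[19:]  1  'b'
   9  s[19:],s[25:]  0  ''
  10  s[25:],s[15:]  1  'c'
  11  s[15:],s[8:]  1  'c'
  12  s[8:],s[0:]  1  'c'
  13  s[0:],s[22:]  0  ''
  14  s[22:],s[17:]  3  'dab'
  15  s[17:],s[13:]  2  'da'
  16  s[13:],s[21:]  1  'd'
  17  s[21:],s[9:]  1  'd'
  18  s[9:],s[6:]  2  'df'
  19  s[6:],s[3:]  2  'df'
  20  s[3:],s[1:]  0  ''
  21  s[1:],s[20:]  1  'e'
  22  s[20:],s[5:]  2  'ed'
  23  s[5:],s[10:]  0  ''
  24  s[10:],s[7:]  1  'f'
  25  s[7:],s[4:]  1  'f'

n(n+1)/2 = 26·27/2 = 351
Σ LCP = 0 + 1 + 2 + 1 + 1 + 3 + 2 + 0 + 1 + 0 + 1 + 1 + 1 + 0 + 3 + 2 + 1 + 1 + 2 + 2 + 0 + 1 + 2 + 0 + 1 + 1 = 30
distinct = 351 − 30 = 321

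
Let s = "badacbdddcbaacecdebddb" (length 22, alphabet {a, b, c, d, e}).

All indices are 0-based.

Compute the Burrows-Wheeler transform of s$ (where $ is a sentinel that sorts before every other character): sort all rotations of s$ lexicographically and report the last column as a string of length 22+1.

bbdabdc$ecdaeaaddbdbcdc

rank  rotation                 last
    0  $badacbdddcbaacecdebddb  b
    1  aacecdebddb$badacbdddcb  b
    2  acbdddcbaacecdebddb$bad  d
    3  acecdebddb$badacbdddcba  a
    4  adacbdddcbaacecdebddb$b  b
    5  b$badacbdddcbaacecdebdd  d
    6  baacecdebddb$badacbdddc  c
    7  badacbdddcbaacecdebddb$  $
    8  bddb$badacbdddcbaacecde  e
    9  bdddcbaacecdebddb$badac  c
   10  cbaacecdebddb$badacbddd  d
   11  cbdddcbaacecdebddb$bada  a
   12  cdebddb$badacbdddcbaace  e
   13  cecdebddb$badacbdddcbaa  a
   14  dacbdddcbaacecdebddb$ba  a
   15  db$badacbdddcbaacecdebd  d
   16  dcbaacecdebddb$badacbdd  d
   17  ddb$badacbdddcbaacecdeb  b
   18  ddcbaacecdebddb$badacbd  d
   19  dddcbaacecdebddb$badacb  b
   20  debddb$badacbdddcbaacec  c
   21  ebddb$badacbdddcbaacecd  d
   22  ecdebddb$badacbdddcbaac  c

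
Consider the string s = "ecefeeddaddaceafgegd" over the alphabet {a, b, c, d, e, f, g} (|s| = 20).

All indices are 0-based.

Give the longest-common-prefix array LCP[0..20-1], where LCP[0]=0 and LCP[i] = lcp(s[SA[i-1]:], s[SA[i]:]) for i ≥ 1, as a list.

rank→(start, suffix):
  0 → (11, 'aceafgegd')
  1 → (8, 'addaceafgegd')
  2 → (14, 'afgegd')
  3 → (12, 'ceafgegd')
  4 → (1, 'cefeeddaddaceafgegd')
  5 → (19, 'd')
  6 → (10, 'daceafgegd')
  7 → (7, 'daddaceafgegd')
  8 → (9, 'ddaceafgegd')
  9 → (6, 'ddaddaceafgegd')
  10 → (13, 'eafgegd')
  11 → (0, 'ecefeeddaddaceafgegd')
  12 → (5, 'eddaddaceafgegd')
  13 → (4, 'eeddaddaceafgegd')
  14 → (2, 'efeeddaddaceafgegd')
  15 → (17, 'egd')
  16 → (3, 'feeddaddaceafgegd')
  17 → (15, 'fgegd')
  18 → (18, 'gd')
  19 → (16, 'gegd')

SA = [11, 8, 14, 12, 1, 19, 10, 7, 9, 6, 13, 0, 5, 4, 2, 17, 3, 15, 18, 16]
rank  pair      lcp
   1  s[11:],s[8:]  1  'a'
   2  s[8:],s[14:]  1  'a'
   3  s[14:],s[12:]  0  ''
   4  s[12:],s[1:]  2  'ce'
   5  s[1:],s[19:]  0  ''
   6  s[19:],s[10:]  1  'd'
   7  s[10:],s[7:]  2  'da'
   8  s[7:],s[9:]  1  'd'
   9  s[9:],s[6:]  3  'dda'
  10  s[6:],s[13:]  0  ''
  11  s[13:],s[0:]  1  'e'
  12  s[0:],s[5:]  1  'e'
  13  s[5:],s[4:]  1  'e'
  14  s[4:],s[2:]  1  'e'
  15  s[2:],s[17:]  1  'e'
  16  s[17:],s[3:]  0  ''
  17  s[3:],s[15:]  1  'f'
  18  s[15:],s[18:]  0  ''
  19  s[18:],s[16:]  1  'g'

[0, 1, 1, 0, 2, 0, 1, 2, 1, 3, 0, 1, 1, 1, 1, 1, 0, 1, 0, 1]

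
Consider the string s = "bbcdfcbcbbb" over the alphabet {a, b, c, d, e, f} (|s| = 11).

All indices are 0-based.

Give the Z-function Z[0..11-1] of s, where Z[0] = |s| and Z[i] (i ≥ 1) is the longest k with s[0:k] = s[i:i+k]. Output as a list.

[11, 1, 0, 0, 0, 0, 1, 0, 2, 2, 1]

Z[0]=11
i=1: outside box; Z[1]=1 grow→box=[1,2)
i=2: outside box; Z[2]=0
i=3: outside box; Z[3]=0
i=4: outside box; Z[4]=0
i=5: outside box; Z[5]=0
i=6: outside box; Z[6]=1 grow→box=[6,7)
i=7: outside box; Z[7]=0
i=8: outside box; Z[8]=2 grow→box=[8,10)
i=9: min(r-i=1, Z[1]=1)=1; Z[9]=2 grow→box=[9,11)
i=10: min(r-i=1, Z[1]=1)=1; Z[10]=1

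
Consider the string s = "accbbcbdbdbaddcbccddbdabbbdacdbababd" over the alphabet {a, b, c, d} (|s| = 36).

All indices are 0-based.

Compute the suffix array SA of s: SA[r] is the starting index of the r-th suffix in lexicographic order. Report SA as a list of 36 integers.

[31, 22, 33, 0, 27, 11, 30, 32, 10, 23, 3, 24, 4, 15, 34, 20, 25, 8, 6, 2, 14, 5, 1, 16, 28, 17, 35, 21, 26, 29, 9, 19, 7, 13, 18, 12]

rank→(start, suffix):
  0 → (31, 'ababd')
  1 → (22, 'abbbdacdbababd')
  2 → (33, 'abd')
  3 → (0, 'accbbcbdbdbaddcbccddbdabbbdacdbababd')
  4 → (27, 'acdbababd')
  5 → (11, 'addcbccddbdabbbdacdbababd')
  6 → (30, 'bababd')
  7 → (32, 'babd')
  8 → (10, 'baddcbccddbdabbbdacdbababd')
  9 → (23, 'bbbdacdbababd')
  10 → (3, 'bbcbdbdbaddcbccddbdabbbdacdbababd')
  11 → (24, 'bbdacdbababd')
  12 → (4, 'bcbdbdbaddcbccddbdabbbdacdbababd')
  13 → (15, 'bccddbdabbbdacdbababd')
  14 → (34, 'bd')
  15 → (20, 'bdabbbdacdbababd')
  16 → (25, 'bdacdbababd')
  17 → (8, 'bdbaddcbccddbdabbbdacdbababd')
  18 → (6, 'bdbdbaddcbccddbdabbbdacdbababd')
  19 → (2, 'cbbcbdbdbaddcbccddbdabbbdacdbababd')
  20 → (14, 'cbccddbdabbbdacdbababd')
  21 → (5, 'cbdbdbaddcbccddbdabbbdacdbababd')
  22 → (1, 'ccbbcbdbdbaddcbccddbdabbbdacdbababd')
  23 → (16, 'ccddbdabbbdacdbababd')
  24 → (28, 'cdbababd')
  25 → (17, 'cddbdabbbdacdbababd')
  26 → (35, 'd')
  27 → (21, 'dabbbdacdbababd')
  28 → (26, 'dacdbababd')
  29 → (29, 'dbababd')
  30 → (9, 'dbaddcbccddbdabbbdacdbababd')
  31 → (19, 'dbdabbbdacdbababd')
  32 → (7, 'dbdbaddcbccddbdabbbdacdbababd')
  33 → (13, 'dcbccddbdabbbdacdbababd')
  34 → (18, 'ddbdabbbdacdbababd')
  35 → (12, 'ddcbccddbdabbbdacdbababd')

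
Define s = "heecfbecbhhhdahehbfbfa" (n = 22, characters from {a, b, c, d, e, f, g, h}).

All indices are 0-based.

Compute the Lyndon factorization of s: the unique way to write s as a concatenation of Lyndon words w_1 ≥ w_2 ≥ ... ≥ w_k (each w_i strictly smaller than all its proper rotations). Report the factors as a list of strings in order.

emit factor 1: 'h' (i=0, period=1)
emit factor 2: 'e' (i=1, period=1)
emit factor 3: 'e' (i=2, period=1)
emit factor 4: 'cf' (i=3, period=2)
emit factor 5: 'becbhhhd' (i=5, period=8)
emit factor 6: 'ahehbfbf' (i=13, period=8)
emit factor 7: 'a' (i=21, period=1)

["h", "e", "e", "cf", "becbhhhd", "ahehbfbf", "a"]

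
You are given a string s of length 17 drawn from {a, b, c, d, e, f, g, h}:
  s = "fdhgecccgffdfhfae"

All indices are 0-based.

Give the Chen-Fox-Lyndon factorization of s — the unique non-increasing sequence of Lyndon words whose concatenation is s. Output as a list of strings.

["f", "dhge", "cccgffdfhf", "ae"]

emit factor 1: 'f' (i=0, period=1)
emit factor 2: 'dhge' (i=1, period=4)
emit factor 3: 'cccgffdfhf' (i=5, period=10)
emit factor 4: 'ae' (i=15, period=2)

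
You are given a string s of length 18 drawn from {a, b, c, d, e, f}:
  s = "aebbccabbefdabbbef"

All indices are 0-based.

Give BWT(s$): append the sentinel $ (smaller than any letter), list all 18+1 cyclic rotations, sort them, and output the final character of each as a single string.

rank  rotation             last
    0  $aebbccabbefdabbbef  f
    1  abbbef$aebbccabbefd  d
    2  abbefdabbbef$aebbcc  c
    3  aebbccabbefdabbbef$  $
    4  bbbef$aebbccabbefda  a
    5  bbccabbefdabbbef$ae  e
    6  bbef$aebbccabbefdab  b
    7  bbefdabbbef$aebbcca  a
    8  bccabbefdabbbef$aeb  b
    9  bef$aebbccabbefdabb  b
   10  befdabbbef$aebbccab  b
   11  cabbefdabbbef$aebbc  c
   12  ccabbefdabbbef$aebb  b
   13  dabbbef$aebbccabbef  f
   14  ebbccabbefdabbbef$a  a
   15  ef$aebbccabbefdabbb  b
   16  efdabbbef$aebbccabb  b
   17  f$aebbccabbefdabbbe  e
   18  fdabbbef$aebbccabbe  e

fdc$aebabbbcbfabbee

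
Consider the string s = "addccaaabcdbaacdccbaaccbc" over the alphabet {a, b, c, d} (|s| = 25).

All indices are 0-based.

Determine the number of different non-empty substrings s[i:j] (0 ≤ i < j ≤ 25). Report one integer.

rank→(start, suffix):
  0 → (5, 'aaabcdbaacdccbaaccbc')
  1 → (6, 'aabcdbaacdccbaaccbc')
  2 → (19, 'aaccbc')
  3 → (12, 'aacdccbaaccbc')
  4 → (7, 'abcdbaacdccbaaccbc')
  5 → (20, 'accbc')
  6 → (13, 'acdccbaaccbc')
  7 → (0, 'addccaaabcdbaacdccbaaccbc')
  8 → (18, 'baaccbc')
  9 → (11, 'baacdccbaaccbc')
  10 → (23, 'bc')
  11 → (8, 'bcdbaacdccbaaccbc')
  12 → (24, 'c')
  13 → (4, 'caaabcdbaacdccbaaccbc')
  14 → (17, 'cbaaccbc')
  15 → (22, 'cbc')
  16 → (3, 'ccaaabcdbaacdccbaaccbc')
  17 → (16, 'ccbaaccbc')
  18 → (21, 'ccbc')
  19 → (9, 'cdbaacdccbaaccbc')
  20 → (14, 'cdccbaaccbc')
  21 → (10, 'dbaacdccbaaccbc')
  22 → (2, 'dccaaabcdbaacdccbaaccbc')
  23 → (15, 'dccbaaccbc')
  24 → (1, 'ddccaaabcdbaacdccbaaccbc')

SA = [5, 6, 19, 12, 7, 20, 13, 0, 18, 11, 23, 8, 24, 4, 17, 22, 3, 16, 21, 9, 14, 10, 2, 15, 1]
i: (SA[i-1],SA[i]) lcp shared
  1: (5,6) 2 'aa'
  2: (6,19) 2 'aa'
  3: (19,12) 3 'aac'
  4: (12,7) 1 'a'
  5: (7,20) 1 'a'
  6: (20,13) 2 'ac'
  7: (13,0) 1 'a'
  8: (0,18) 0 ''
  9: (18,11) 4 'baac'
  10: (11,23) 1 'b'
  11: (23,8) 2 'bc'
  12: (8,24) 0 ''
  13: (24,4) 1 'c'
  14: (4,17) 1 'c'
  15: (17,22) 2 'cb'
  16: (22,3) 1 'c'
  17: (3,16) 2 'cc'
  18: (16,21) 3 'ccb'
  19: (21,9) 1 'c'
  20: (9,14) 2 'cd'
  21: (14,10) 0 ''
  22: (10,2) 1 'd'
  23: (2,15) 3 'dcc'
  24: (15,1) 1 'd'

n(n+1)/2 = 25·26/2 = 325
Σ LCP = 0 + 2 + 2 + 3 + 1 + 1 + 2 + 1 + 0 + 4 + 1 + 2 + 0 + 1 + 1 + 2 + 1 + 2 + 3 + 1 + 2 + 0 + 1 + 3 + 1 = 37
distinct = 325 − 37 = 288

288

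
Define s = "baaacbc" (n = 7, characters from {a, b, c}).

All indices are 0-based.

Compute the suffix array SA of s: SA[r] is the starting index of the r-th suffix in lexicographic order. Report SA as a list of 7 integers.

sorted suffixes:
  #0 SA[0]=1  'aaacbc'
  #1 SA[1]=2  'aacbc'
  #2 SA[2]=3  'acbc'
  #3 SA[3]=0  'baaacbc'
  #4 SA[4]=5  'bc'
  #5 SA[5]=6  'c'
  #6 SA[6]=4  'cbc'

[1, 2, 3, 0, 5, 6, 4]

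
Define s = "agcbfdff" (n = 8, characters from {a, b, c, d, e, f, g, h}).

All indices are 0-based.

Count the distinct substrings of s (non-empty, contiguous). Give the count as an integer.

sorted suffixes:
  #0 SA[0]=0  'agcbfdff'
  #1 SA[1]=3  'bfdff'
  #2 SA[2]=2  'cbfdff'
  #3 SA[3]=5  'dff'
  #4 SA[4]=7  'f'
  #5 SA[5]=4  'fdff'
  #6 SA[6]=6  'ff'
  #7 SA[7]=1  'gcbfdff'

SA = [0, 3, 2, 5, 7, 4, 6, 1]
[i] adj suffixes → lcp
  [1] 0/3 → 0 ('')
  [2] 3/2 → 0 ('')
  [3] 2/5 → 0 ('')
  [4] 5/7 → 0 ('')
  [5] 7/4 → 1 ('f')
  [6] 4/6 → 1 ('f')
  [7] 6/1 → 0 ('')

n(n+1)/2 = 8·9/2 = 36
Σ LCP = 0 + 0 + 0 + 0 + 0 + 1 + 1 + 0 = 2
distinct = 36 − 2 = 34

34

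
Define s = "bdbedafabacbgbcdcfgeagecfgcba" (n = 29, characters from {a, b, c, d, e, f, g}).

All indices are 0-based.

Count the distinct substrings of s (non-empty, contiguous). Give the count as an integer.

sorted suffixes:
  #0 SA[0]=28  'a'
  #1 SA[1]=7  'abacbgbcdcfgeagecfgcba'
  #2 SA[2]=9  'acbgbcdcfgeagecfgcba'
  #3 SA[3]=5  'afabacbgbcdcfgeagecfgcba'
  #4 SA[4]=20  'agecfgcba'
  #5 SA[5]=27  'ba'
  #6 SA[6]=8  'bacbgbcdcfgeagecfgcba'
  #7 SA[7]=13  'bcdcfgeagecfgcba'
  #8 SA[8]=0  'bdbedafabacbgbcdcfgeagecfgcba'
  #9 SA[9]=2  'bedafabacbgbcdcfgeagecfgcba'
  #10 SA[10]=11  'bgbcdcfgeagecfgcba'
  #11 SA[11]=26  'cba'
  #12 SA[12]=10  'cbgbcdcfgeagecfgcba'
  #13 SA[13]=14  'cdcfgeagecfgcba'
  #14 SA[14]=23  'cfgcba'
  #15 SA[15]=16  'cfgeagecfgcba'
  #16 SA[16]=4  'dafabacbgbcdcfgeagecfgcba'
  #17 SA[17]=1  'dbedafabacbgbcdcfgeagecfgcba'
  #18 SA[18]=15  'dcfgeagecfgcba'
  #19 SA[19]=19  'eagecfgcba'
  #20 SA[20]=22  'ecfgcba'
  #21 SA[21]=3  'edafabacbgbcdcfgeagecfgcba'
  #22 SA[22]=6  'fabacbgbcdcfgeagecfgcba'
  #23 SA[23]=24  'fgcba'
  #24 SA[24]=17  'fgeagecfgcba'
  #25 SA[25]=12  'gbcdcfgeagecfgcba'
  #26 SA[26]=25  'gcba'
  #27 SA[27]=18  'geagecfgcba'
  #28 SA[28]=21  'gecfgcba'

SA = [28, 7, 9, 5, 20, 27, 8, 13, 0, 2, 11, 26, 10, 14, 23, 16, 4, 1, 15, 19, 22, 3, 6, 24, 17, 12, 25, 18, 21]
[i] adj suffixes → lcp
  [1] 28/7 → 1 ('a')
  [2] 7/9 → 1 ('a')
  [3] 9/5 → 1 ('a')
  [4] 5/20 → 1 ('a')
  [5] 20/27 → 0 ('')
  [6] 27/8 → 2 ('ba')
  [7] 8/13 → 1 ('b')
  [8] 13/0 → 1 ('b')
  [9] 0/2 → 1 ('b')
  [10] 2/11 → 1 ('b')
  [11] 11/26 → 0 ('')
  [12] 26/10 → 2 ('cb')
  [13] 10/14 → 1 ('c')
  [14] 14/23 → 1 ('c')
  [15] 23/16 → 3 ('cfg')
  [16] 16/4 → 0 ('')
  [17] 4/1 → 1 ('d')
  [18] 1/15 → 1 ('d')
  [19] 15/19 → 0 ('')
  [20] 19/22 → 1 ('e')
  [21] 22/3 → 1 ('e')
  [22] 3/6 → 0 ('')
  [23] 6/24 → 1 ('f')
  [24] 24/17 → 2 ('fg')
  [25] 17/12 → 0 ('')
  [26] 12/25 → 1 ('g')
  [27] 25/18 → 1 ('g')
  [28] 18/21 → 2 ('ge')

n(n+1)/2 = 29·30/2 = 435
Σ LCP = 0 + 1 + 1 + 1 + 1 + 0 + 2 + 1 + 1 + 1 + 1 + 0 + 2 + 1 + 1 + 3 + 0 + 1 + 1 + 0 + 1 + 1 + 0 + 1 + 2 + 0 + 1 + 1 + 2 = 28
distinct = 435 − 28 = 407

407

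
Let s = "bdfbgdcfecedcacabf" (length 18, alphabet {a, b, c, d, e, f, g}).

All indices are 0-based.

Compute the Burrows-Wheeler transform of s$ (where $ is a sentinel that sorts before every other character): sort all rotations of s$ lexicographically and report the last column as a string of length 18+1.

fcc$afadedegbfcbdcb

rank  rotation             last
    0  $bdfbgdcfecedcacabf  f
    1  abf$bdfbgdcfecedcac  c
    2  acabf$bdfbgdcfecedc  c
    3  bdfbgdcfecedcacabf$  $
    4  bf$bdfbgdcfecedcaca  a
    5  bgdcfecedcacabf$bdf  f
    6  cabf$bdfbgdcfecedca  a
    7  cacabf$bdfbgdcfeced  d
    8  cedcacabf$bdfbgdcfe  e
    9  cfecedcacabf$bdfbgd  d
   10  dcacabf$bdfbgdcfece  e
   11  dcfecedcacabf$bdfbg  g
   12  dfbgdcfecedcacabf$b  b
   13  ecedcacabf$bdfbgdcf  f
   14  edcacabf$bdfbgdcfec  c
   15  f$bdfbgdcfecedcacab  b
   16  fbgdcfecedcacabf$bd  d
   17  fecedcacabf$bdfbgdc  c
   18  gdcfecedcacabf$bdfb  b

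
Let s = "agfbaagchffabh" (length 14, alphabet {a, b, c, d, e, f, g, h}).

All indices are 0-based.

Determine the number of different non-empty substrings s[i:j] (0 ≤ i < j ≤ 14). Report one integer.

96

rank | idx | suffix
   0 |   4 | aagchffabh
   1 |  11 | abh
   2 |   5 | agchffabh
   3 |   0 | agfbaagchffabh
   4 |   3 | baagchffabh
   5 |  12 | bh
   6 |   7 | chffabh
   7 |  10 | fabh
   8 |   2 | fbaagchffabh
   9 |   9 | ffabh
  10 |   6 | gchffabh
  11 |   1 | gfbaagchffabh
  12 |  13 | h
  13 |   8 | hffabh

SA = [4, 11, 5, 0, 3, 12, 7, 10, 2, 9, 6, 1, 13, 8]
rank  pair      lcp
   1  s[4:],s[11:]  1  'a'
   2  s[11:],s[5:]  1  'a'
   3  s[5:],s[0:]  2  'ag'
   4  s[0:],s[3:]  0  ''
   5  s[3:],s[12:]  1  'b'
   6  s[12:],s[7:]  0  ''
   7  s[7:],s[10:]  0  ''
   8  s[10:],s[2:]  1  'f'
   9  s[2:],s[9:]  1  'f'
  10  s[9:],s[6:]  0  ''
  11  s[6:],s[1:]  1  'g'
  12  s[1:],s[13:]  0  ''
  13  s[13:],s[8:]  1  'h'

n(n+1)/2 = 14·15/2 = 105
Σ LCP = 0 + 1 + 1 + 2 + 0 + 1 + 0 + 0 + 1 + 1 + 0 + 1 + 0 + 1 = 9
distinct = 105 − 9 = 96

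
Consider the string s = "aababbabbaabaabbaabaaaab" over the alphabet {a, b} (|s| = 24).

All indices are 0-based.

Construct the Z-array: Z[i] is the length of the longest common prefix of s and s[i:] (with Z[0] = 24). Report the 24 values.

Z[0]=24
i=1: fresh scan; Z[1]=1 extend→box=[1,2)
i=2: fresh scan; Z[2]=0
i=3: fresh scan; Z[3]=1 extend→box=[3,4)
i=4: fresh scan; Z[4]=0
i=5: fresh scan; Z[5]=0
i=6: fresh scan; Z[6]=1 extend→box=[6,7)
i=7: fresh scan; Z[7]=0
i=8: fresh scan; Z[8]=0
i=9: fresh scan; Z[9]=4 extend→box=[9,13)
i=10: min(r-i=3, Z[1]=1)=1; Z[10]=1
i=11: min(r-i=2, Z[2]=0)=0; Z[11]=0
i=12: min(r-i=1, Z[3]=1)=1; Z[12]=3 extend→box=[12,15)
i=13: min(r-i=2, Z[1]=1)=1; Z[13]=1
i=14: min(r-i=1, Z[2]=0)=0; Z[14]=0
i=15: fresh scan; Z[15]=0
i=16: fresh scan; Z[16]=4 extend→box=[16,20)
i=17: min(r-i=3, Z[1]=1)=1; Z[17]=1
i=18: min(r-i=2, Z[2]=0)=0; Z[18]=0
i=19: min(r-i=1, Z[3]=1)=1; Z[19]=2 extend→box=[19,21)
i=20: min(r-i=1, Z[1]=1)=1; Z[20]=2 extend→box=[20,22)
i=21: min(r-i=1, Z[1]=1)=1; Z[21]=3 extend→box=[21,24)
i=22: min(r-i=2, Z[1]=1)=1; Z[22]=1
i=23: min(r-i=1, Z[2]=0)=0; Z[23]=0

[24, 1, 0, 1, 0, 0, 1, 0, 0, 4, 1, 0, 3, 1, 0, 0, 4, 1, 0, 2, 2, 3, 1, 0]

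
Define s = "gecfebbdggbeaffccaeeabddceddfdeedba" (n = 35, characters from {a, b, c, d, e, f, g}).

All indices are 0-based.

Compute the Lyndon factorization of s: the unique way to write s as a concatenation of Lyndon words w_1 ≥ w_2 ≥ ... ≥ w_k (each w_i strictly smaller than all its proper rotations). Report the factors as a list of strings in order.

["g", "e", "cfe", "bbdggbe", "affcc", "aee", "abddceddfdeedb", "a"]

emit factor 1: 'g' (i=0, period=1)
emit factor 2: 'e' (i=1, period=1)
emit factor 3: 'cfe' (i=2, period=3)
emit factor 4: 'bbdggbe' (i=5, period=7)
emit factor 5: 'affcc' (i=12, period=5)
emit factor 6: 'aee' (i=17, period=3)
emit factor 7: 'abddceddfdeedb' (i=20, period=14)
emit factor 8: 'a' (i=34, period=1)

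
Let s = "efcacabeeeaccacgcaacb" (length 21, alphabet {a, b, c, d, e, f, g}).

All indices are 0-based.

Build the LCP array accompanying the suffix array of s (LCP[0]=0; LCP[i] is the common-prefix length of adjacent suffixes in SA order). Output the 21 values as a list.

rank | idx | suffix
   0 |  17 | aacb
   1 |   5 | abeeeaccacgcaacb
   2 |   3 | acabeeeaccacgcaacb
   3 |  18 | acb
   4 |  10 | accacgcaacb
   5 |  13 | acgcaacb
   6 |  20 | b
   7 |   6 | beeeaccacgcaacb
   8 |  16 | caacb
   9 |   4 | cabeeeaccacgcaacb
  10 |   2 | cacabeeeaccacgcaacb
  11 |  12 | cacgcaacb
  12 |  19 | cb
  13 |  11 | ccacgcaacb
  14 |  14 | cgcaacb
  15 |   9 | eaccacgcaacb
  16 |   8 | eeaccacgcaacb
  17 |   7 | eeeaccacgcaacb
  18 |   0 | efcacabeeeaccacgcaacb
  19 |   1 | fcacabeeeaccacgcaacb
  20 |  15 | gcaacb

SA = [17, 5, 3, 18, 10, 13, 20, 6, 16, 4, 2, 12, 19, 11, 14, 9, 8, 7, 0, 1, 15]
[i] adj suffixes → lcp
  [1] 17/5 → 1 ('a')
  [2] 5/3 → 1 ('a')
  [3] 3/18 → 2 ('ac')
  [4] 18/10 → 2 ('ac')
  [5] 10/13 → 2 ('ac')
  [6] 13/20 → 0 ('')
  [7] 20/6 → 1 ('b')
  [8] 6/16 → 0 ('')
  [9] 16/4 → 2 ('ca')
  [10] 4/2 → 2 ('ca')
  [11] 2/12 → 3 ('cac')
  [12] 12/19 → 1 ('c')
  [13] 19/11 → 1 ('c')
  [14] 11/14 → 1 ('c')
  [15] 14/9 → 0 ('')
  [16] 9/8 → 1 ('e')
  [17] 8/7 → 2 ('ee')
  [18] 7/0 → 1 ('e')
  [19] 0/1 → 0 ('')
  [20] 1/15 → 0 ('')

[0, 1, 1, 2, 2, 2, 0, 1, 0, 2, 2, 3, 1, 1, 1, 0, 1, 2, 1, 0, 0]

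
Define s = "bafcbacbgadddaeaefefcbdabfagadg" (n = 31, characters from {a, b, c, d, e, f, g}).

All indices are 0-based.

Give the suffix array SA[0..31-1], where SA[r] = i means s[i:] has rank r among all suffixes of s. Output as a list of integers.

[23, 5, 9, 28, 13, 15, 1, 26, 4, 0, 21, 24, 7, 3, 20, 6, 22, 12, 11, 10, 29, 14, 18, 16, 25, 2, 19, 17, 30, 8, 27]

rank→(start, suffix):
  0 → (23, 'abfagadg')
  1 → (5, 'acbgadddaeaefefcbdabfagadg')
  2 → (9, 'adddaeaefefcbdabfagadg')
  3 → (28, 'adg')
  4 → (13, 'aeaefefcbdabfagadg')
  5 → (15, 'aefefcbdabfagadg')
  6 → (1, 'afcbacbgadddaeaefefcbdabfagadg')
  7 → (26, 'agadg')
  8 → (4, 'bacbgadddaeaefefcbdabfagadg')
  9 → (0, 'bafcbacbgadddaeaefefcbdabfagadg')
  10 → (21, 'bdabfagadg')
  11 → (24, 'bfagadg')
  12 → (7, 'bgadddaeaefefcbdabfagadg')
  13 → (3, 'cbacbgadddaeaefefcbdabfagadg')
  14 → (20, 'cbdabfagadg')
  15 → (6, 'cbgadddaeaefefcbdabfagadg')
  16 → (22, 'dabfagadg')
  17 → (12, 'daeaefefcbdabfagadg')
  18 → (11, 'ddaeaefefcbdabfagadg')
  19 → (10, 'dddaeaefefcbdabfagadg')
  20 → (29, 'dg')
  21 → (14, 'eaefefcbdabfagadg')
  22 → (18, 'efcbdabfagadg')
  23 → (16, 'efefcbdabfagadg')
  24 → (25, 'fagadg')
  25 → (2, 'fcbacbgadddaeaefefcbdabfagadg')
  26 → (19, 'fcbdabfagadg')
  27 → (17, 'fefcbdabfagadg')
  28 → (30, 'g')
  29 → (8, 'gadddaeaefefcbdabfagadg')
  30 → (27, 'gadg')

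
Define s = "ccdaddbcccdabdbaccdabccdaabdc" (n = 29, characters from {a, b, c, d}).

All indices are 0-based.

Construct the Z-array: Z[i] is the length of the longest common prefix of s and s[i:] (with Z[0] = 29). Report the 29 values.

[29, 1, 0, 0, 0, 0, 0, 2, 4, 1, 0, 0, 0, 0, 0, 0, 4, 1, 0, 0, 0, 4, 1, 0, 0, 0, 0, 0, 1]

Z[0]=29
i=1: outside box; Z[1]=1 extend→box=[1,2)
i=2: outside box; Z[2]=0
i=3: outside box; Z[3]=0
i=4: outside box; Z[4]=0
i=5: outside box; Z[5]=0
i=6: outside box; Z[6]=0
i=7: outside box; Z[7]=2 extend→box=[7,9)
i=8: min(r-i=1, Z[1]=1)=1; Z[8]=4 extend→box=[8,12)
i=9: min(r-i=3, Z[1]=1)=1; Z[9]=1
i=10: min(r-i=2, Z[2]=0)=0; Z[10]=0
i=11: min(r-i=1, Z[3]=0)=0; Z[11]=0
i=12: outside box; Z[12]=0
i=13: outside box; Z[13]=0
i=14: outside box; Z[14]=0
i=15: outside box; Z[15]=0
i=16: outside box; Z[16]=4 extend→box=[16,20)
i=17: min(r-i=3, Z[1]=1)=1; Z[17]=1
i=18: min(r-i=2, Z[2]=0)=0; Z[18]=0
i=19: min(r-i=1, Z[3]=0)=0; Z[19]=0
i=20: outside box; Z[20]=0
i=21: outside box; Z[21]=4 extend→box=[21,25)
i=22: min(r-i=3, Z[1]=1)=1; Z[22]=1
i=23: min(r-i=2, Z[2]=0)=0; Z[23]=0
i=24: min(r-i=1, Z[3]=0)=0; Z[24]=0
i=25: outside box; Z[25]=0
i=26: outside box; Z[26]=0
i=27: outside box; Z[27]=0
i=28: outside box; Z[28]=1 extend→box=[28,29)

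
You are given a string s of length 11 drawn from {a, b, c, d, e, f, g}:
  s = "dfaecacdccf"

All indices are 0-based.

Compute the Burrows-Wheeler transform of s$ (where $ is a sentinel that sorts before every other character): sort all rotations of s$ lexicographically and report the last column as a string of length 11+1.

rank  rotation      last
    0  $dfaecacdccf  f
    1  acdccf$dfaec  c
    2  aecacdccf$df  f
    3  cacdccf$dfae  e
    4  ccf$dfaecacd  d
    5  cdccf$dfaeca  a
    6  cf$dfaecacdc  c
    7  dccf$dfaecac  c
    8  dfaecacdccf$  $
    9  ecacdccf$dfa  a
   10  f$dfaecacdcc  c
   11  faecacdccf$d  d

fcfedacc$acd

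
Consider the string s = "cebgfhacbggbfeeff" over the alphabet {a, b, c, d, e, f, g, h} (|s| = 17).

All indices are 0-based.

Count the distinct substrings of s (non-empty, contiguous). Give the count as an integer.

rank→(start, suffix):
  0 → (6, 'acbggbfeeff')
  1 → (11, 'bfeeff')
  2 → (2, 'bgfhacbggbfeeff')
  3 → (8, 'bggbfeeff')
  4 → (7, 'cbggbfeeff')
  5 → (0, 'cebgfhacbggbfeeff')
  6 → (1, 'ebgfhacbggbfeeff')
  7 → (13, 'eeff')
  8 → (14, 'eff')
  9 → (16, 'f')
  10 → (12, 'feeff')
  11 → (15, 'ff')
  12 → (4, 'fhacbggbfeeff')
  13 → (10, 'gbfeeff')
  14 → (3, 'gfhacbggbfeeff')
  15 → (9, 'ggbfeeff')
  16 → (5, 'hacbggbfeeff')

SA = [6, 11, 2, 8, 7, 0, 1, 13, 14, 16, 12, 15, 4, 10, 3, 9, 5]
[i] adj suffixes → lcp
  [1] 6/11 → 0 ('')
  [2] 11/2 → 1 ('b')
  [3] 2/8 → 2 ('bg')
  [4] 8/7 → 0 ('')
  [5] 7/0 → 1 ('c')
  [6] 0/1 → 0 ('')
  [7] 1/13 → 1 ('e')
  [8] 13/14 → 1 ('e')
  [9] 14/16 → 0 ('')
  [10] 16/12 → 1 ('f')
  [11] 12/15 → 1 ('f')
  [12] 15/4 → 1 ('f')
  [13] 4/10 → 0 ('')
  [14] 10/3 → 1 ('g')
  [15] 3/9 → 1 ('g')
  [16] 9/5 → 0 ('')

n(n+1)/2 = 17·18/2 = 153
Σ LCP = 0 + 0 + 1 + 2 + 0 + 1 + 0 + 1 + 1 + 0 + 1 + 1 + 1 + 0 + 1 + 1 + 0 = 11
distinct = 153 − 11 = 142

142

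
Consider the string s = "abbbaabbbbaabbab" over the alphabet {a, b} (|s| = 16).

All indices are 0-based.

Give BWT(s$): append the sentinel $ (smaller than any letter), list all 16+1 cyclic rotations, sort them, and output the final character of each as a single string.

bbbba$aabbbbbabaa

rank  rotation           last
    0  $abbbaabbbbaabbab  b
    1  aabbab$abbbaabbbb  b
    2  aabbbbaabbab$abbb  b
    3  ab$abbbaabbbbaabb  b
    4  abbab$abbbaabbbba  a
    5  abbbaabbbbaabbab$  $
    6  abbbbaabbab$abbba  a
    7  b$abbbaabbbbaabba  a
    8  baabbab$abbbaabbb  b
    9  baabbbbaabbab$abb  b
   10  bab$abbbaabbbbaab  b
   11  bbaabbab$abbbaabb  b
   12  bbaabbbbaabbab$ab  b
   13  bbab$abbbaabbbbaa  a
   14  bbbaabbab$abbbaab  b
   15  bbbaabbbbaabbab$a  a
   16  bbbbaabbab$abbbaa  a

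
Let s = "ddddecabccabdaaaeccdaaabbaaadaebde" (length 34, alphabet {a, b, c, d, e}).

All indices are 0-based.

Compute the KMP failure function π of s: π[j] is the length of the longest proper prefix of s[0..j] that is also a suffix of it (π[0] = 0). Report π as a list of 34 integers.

[0, 1, 2, 3, 0, 0, 0, 0, 0, 0, 0, 0, 1, 0, 0, 0, 0, 0, 0, 1, 0, 0, 0, 0, 0, 0, 0, 0, 1, 0, 0, 0, 1, 0]

π[0] = 0
j=1 s[j]='d': π[1]=1 (border 'd')
j=2 s[j]='d': π[2]=2 (border 'dd')
j=3 s[j]='d': π[3]=3 (border 'ddd')
j=4 s[j]='e': k: 3→2→1→0; π[4]=0 (border '')
j=5 s[j]='c': π[5]=0 (border '')
j=6 s[j]='a': π[6]=0 (border '')
j=7 s[j]='b': π[7]=0 (border '')
j=8 s[j]='c': π[8]=0 (border '')
j=9 s[j]='c': π[9]=0 (border '')
j=10 s[j]='a': π[10]=0 (border '')
j=11 s[j]='b': π[11]=0 (border '')
j=12 s[j]='d': π[12]=1 (border 'd')
j=13 s[j]='a': k: 1→0; π[13]=0 (border '')
j=14 s[j]='a': π[14]=0 (border '')
j=15 s[j]='a': π[15]=0 (border '')
j=16 s[j]='e': π[16]=0 (border '')
j=17 s[j]='c': π[17]=0 (border '')
j=18 s[j]='c': π[18]=0 (border '')
j=19 s[j]='d': π[19]=1 (border 'd')
j=20 s[j]='a': k: 1→0; π[20]=0 (border '')
j=21 s[j]='a': π[21]=0 (border '')
j=22 s[j]='a': π[22]=0 (border '')
j=23 s[j]='b': π[23]=0 (border '')
j=24 s[j]='b': π[24]=0 (border '')
j=25 s[j]='a': π[25]=0 (border '')
j=26 s[j]='a': π[26]=0 (border '')
j=27 s[j]='a': π[27]=0 (border '')
j=28 s[j]='d': π[28]=1 (border 'd')
j=29 s[j]='a': k: 1→0; π[29]=0 (border '')
j=30 s[j]='e': π[30]=0 (border '')
j=31 s[j]='b': π[31]=0 (border '')
j=32 s[j]='d': π[32]=1 (border 'd')
j=33 s[j]='e': k: 1→0; π[33]=0 (border '')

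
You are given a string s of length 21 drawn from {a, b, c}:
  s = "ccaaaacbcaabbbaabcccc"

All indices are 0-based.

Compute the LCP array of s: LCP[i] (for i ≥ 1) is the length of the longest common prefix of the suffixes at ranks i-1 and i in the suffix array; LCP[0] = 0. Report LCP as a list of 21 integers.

[0, 3, 2, 3, 2, 1, 2, 1, 0, 1, 2, 1, 2, 0, 1, 3, 1, 1, 2, 2, 3]

rank→(start, suffix):
  0 → (2, 'aaaacbcaabbbaabcccc')
  1 → (3, 'aaacbcaabbbaabcccc')
  2 → (9, 'aabbbaabcccc')
  3 → (14, 'aabcccc')
  4 → (4, 'aacbcaabbbaabcccc')
  5 → (10, 'abbbaabcccc')
  6 → (15, 'abcccc')
  7 → (5, 'acbcaabbbaabcccc')
  8 → (13, 'baabcccc')
  9 → (12, 'bbaabcccc')
  10 → (11, 'bbbaabcccc')
  11 → (7, 'bcaabbbaabcccc')
  12 → (16, 'bcccc')
  13 → (20, 'c')
  14 → (1, 'caaaacbcaabbbaabcccc')
  15 → (8, 'caabbbaabcccc')
  16 → (6, 'cbcaabbbaabcccc')
  17 → (19, 'cc')
  18 → (0, 'ccaaaacbcaabbbaabcccc')
  19 → (18, 'ccc')
  20 → (17, 'cccc')

SA = [2, 3, 9, 14, 4, 10, 15, 5, 13, 12, 11, 7, 16, 20, 1, 8, 6, 19, 0, 18, 17]
rank  pair      lcp
   1  s[2:],s[3:]  3  'aaa'
   2  s[3:],s[9:]  2  'aa'
   3  s[9:],s[14:]  3  'aab'
   4  s[14:],s[4:]  2  'aa'
   5  s[4:],s[10:]  1  'a'
   6  s[10:],s[15:]  2  'ab'
   7  s[15:],s[5:]  1  'a'
   8  s[5:],s[13:]  0  ''
   9  s[13:],s[12:]  1  'b'
  10  s[12:],s[11:]  2  'bb'
  11  s[11:],s[7:]  1  'b'
  12  s[7:],s[16:]  2  'bc'
  13  s[16:],s[20:]  0  ''
  14  s[20:],s[1:]  1  'c'
  15  s[1:],s[8:]  3  'caa'
  16  s[8:],s[6:]  1  'c'
  17  s[6:],s[19:]  1  'c'
  18  s[19:],s[0:]  2  'cc'
  19  s[0:],s[18:]  2  'cc'
  20  s[18:],s[17:]  3  'ccc'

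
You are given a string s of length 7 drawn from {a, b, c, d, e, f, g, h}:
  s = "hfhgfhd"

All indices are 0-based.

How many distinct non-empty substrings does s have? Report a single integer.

rank→(start, suffix):
  0 → (6, 'd')
  1 → (4, 'fhd')
  2 → (1, 'fhgfhd')
  3 → (3, 'gfhd')
  4 → (5, 'hd')
  5 → (0, 'hfhgfhd')
  6 → (2, 'hgfhd')

SA = [6, 4, 1, 3, 5, 0, 2]
rank  pair      lcp
   1  s[6:],s[4:]  0  ''
   2  s[4:],s[1:]  2  'fh'
   3  s[1:],s[3:]  0  ''
   4  s[3:],s[5:]  0  ''
   5  s[5:],s[0:]  1  'h'
   6  s[0:],s[2:]  1  'h'

n(n+1)/2 = 7·8/2 = 28
Σ LCP = 0 + 0 + 2 + 0 + 0 + 1 + 1 = 4
distinct = 28 − 4 = 24

24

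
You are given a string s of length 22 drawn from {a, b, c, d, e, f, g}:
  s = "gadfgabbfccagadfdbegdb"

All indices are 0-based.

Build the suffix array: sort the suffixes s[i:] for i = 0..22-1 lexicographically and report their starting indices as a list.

sorted suffixes:
  #0 SA[0]=5  'abbfccagadfdbegdb'
  #1 SA[1]=13  'adfdbegdb'
  #2 SA[2]=1  'adfgabbfccagadfdbegdb'
  #3 SA[3]=11  'agadfdbegdb'
  #4 SA[4]=21  'b'
  #5 SA[5]=6  'bbfccagadfdbegdb'
  #6 SA[6]=17  'begdb'
  #7 SA[7]=7  'bfccagadfdbegdb'
  #8 SA[8]=10  'cagadfdbegdb'
  #9 SA[9]=9  'ccagadfdbegdb'
  #10 SA[10]=20  'db'
  #11 SA[11]=16  'dbegdb'
  #12 SA[12]=14  'dfdbegdb'
  #13 SA[13]=2  'dfgabbfccagadfdbegdb'
  #14 SA[14]=18  'egdb'
  #15 SA[15]=8  'fccagadfdbegdb'
  #16 SA[16]=15  'fdbegdb'
  #17 SA[17]=3  'fgabbfccagadfdbegdb'
  #18 SA[18]=4  'gabbfccagadfdbegdb'
  #19 SA[19]=12  'gadfdbegdb'
  #20 SA[20]=0  'gadfgabbfccagadfdbegdb'
  #21 SA[21]=19  'gdb'

[5, 13, 1, 11, 21, 6, 17, 7, 10, 9, 20, 16, 14, 2, 18, 8, 15, 3, 4, 12, 0, 19]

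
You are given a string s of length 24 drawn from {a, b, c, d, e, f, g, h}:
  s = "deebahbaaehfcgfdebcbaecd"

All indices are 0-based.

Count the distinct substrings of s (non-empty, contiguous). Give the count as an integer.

rank | idx | suffix
   0 |   7 | aaehfcgfdebcbaecd
   1 |  20 | aecd
   2 |   8 | aehfcgfdebcbaecd
   3 |   4 | ahbaaehfcgfdebcbaecd
   4 |   6 | baaehfcgfdebcbaecd
   5 |  19 | baecd
   6 |   3 | bahbaaehfcgfdebcbaecd
   7 |  17 | bcbaecd
   8 |  18 | cbaecd
   9 |  22 | cd
  10 |  12 | cgfdebcbaecd
  11 |  23 | d
  12 |  15 | debcbaecd
  13 |   0 | deebahbaaehfcgfdebcbaecd
  14 |   2 | ebahbaaehfcgfdebcbaecd
  15 |  16 | ebcbaecd
  16 |  21 | ecd
  17 |   1 | eebahbaaehfcgfdebcbaecd
  18 |   9 | ehfcgfdebcbaecd
  19 |  11 | fcgfdebcbaecd
  20 |  14 | fdebcbaecd
  21 |  13 | gfdebcbaecd
  22 |   5 | hbaaehfcgfdebcbaecd
  23 |  10 | hfcgfdebcbaecd

SA = [7, 20, 8, 4, 6, 19, 3, 17, 18, 22, 12, 23, 15, 0, 2, 16, 21, 1, 9, 11, 14, 13, 5, 10]
[i] adj suffixes → lcp
  [1] 7/20 → 1 ('a')
  [2] 20/8 → 2 ('ae')
  [3] 8/4 → 1 ('a')
  [4] 4/6 → 0 ('')
  [5] 6/19 → 2 ('ba')
  [6] 19/3 → 2 ('ba')
  [7] 3/17 → 1 ('b')
  [8] 17/18 → 0 ('')
  [9] 18/22 → 1 ('c')
  [10] 22/12 → 1 ('c')
  [11] 12/23 → 0 ('')
  [12] 23/15 → 1 ('d')
  [13] 15/0 → 2 ('de')
  [14] 0/2 → 0 ('')
  [15] 2/16 → 2 ('eb')
  [16] 16/21 → 1 ('e')
  [17] 21/1 → 1 ('e')
  [18] 1/9 → 1 ('e')
  [19] 9/11 → 0 ('')
  [20] 11/14 → 1 ('f')
  [21] 14/13 → 0 ('')
  [22] 13/5 → 0 ('')
  [23] 5/10 → 1 ('h')

n(n+1)/2 = 24·25/2 = 300
Σ LCP = 0 + 1 + 2 + 1 + 0 + 2 + 2 + 1 + 0 + 1 + 1 + 0 + 1 + 2 + 0 + 2 + 1 + 1 + 1 + 0 + 1 + 0 + 0 + 1 = 21
distinct = 300 − 21 = 279

279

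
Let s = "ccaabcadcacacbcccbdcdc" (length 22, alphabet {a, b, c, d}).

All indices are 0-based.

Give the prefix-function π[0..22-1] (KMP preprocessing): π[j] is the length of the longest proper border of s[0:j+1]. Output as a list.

π[0] = 0
j=1 s[j]='c': π[1]=1 (border 'c')
j=2 s[j]='a': k: 1→0; π[2]=0 (border '')
j=3 s[j]='a': π[3]=0 (border '')
j=4 s[j]='b': π[4]=0 (border '')
j=5 s[j]='c': π[5]=1 (border 'c')
j=6 s[j]='a': k: 1→0; π[6]=0 (border '')
j=7 s[j]='d': π[7]=0 (border '')
j=8 s[j]='c': π[8]=1 (border 'c')
j=9 s[j]='a': k: 1→0; π[9]=0 (border '')
j=10 s[j]='c': π[10]=1 (border 'c')
j=11 s[j]='a': k: 1→0; π[11]=0 (border '')
j=12 s[j]='c': π[12]=1 (border 'c')
j=13 s[j]='b': k: 1→0; π[13]=0 (border '')
j=14 s[j]='c': π[14]=1 (border 'c')
j=15 s[j]='c': π[15]=2 (border 'cc')
j=16 s[j]='c': k: 2→1; π[16]=2 (border 'cc')
j=17 s[j]='b': k: 2→1→0; π[17]=0 (border '')
j=18 s[j]='d': π[18]=0 (border '')
j=19 s[j]='c': π[19]=1 (border 'c')
j=20 s[j]='d': k: 1→0; π[20]=0 (border '')
j=21 s[j]='c': π[21]=1 (border 'c')

[0, 1, 0, 0, 0, 1, 0, 0, 1, 0, 1, 0, 1, 0, 1, 2, 2, 0, 0, 1, 0, 1]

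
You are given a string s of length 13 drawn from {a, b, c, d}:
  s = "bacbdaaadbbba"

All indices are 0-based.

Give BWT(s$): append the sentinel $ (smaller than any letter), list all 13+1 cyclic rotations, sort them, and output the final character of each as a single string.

abdabab$bdcaba

rank  rotation        last
    0  $bacbdaaadbbba  a
    1  a$bacbdaaadbbb  b
    2  aaadbbba$bacbd  d
    3  aadbbba$bacbda  a
    4  acbdaaadbbba$b  b
    5  adbbba$bacbdaa  a
    6  ba$bacbdaaadbb  b
    7  bacbdaaadbbba$  $
    8  bba$bacbdaaadb  b
    9  bbba$bacbdaaad  d
   10  bdaaadbbba$bac  c
   11  cbdaaadbbba$ba  a
   12  daaadbbba$bacb  b
   13  dbbba$bacbdaaa  a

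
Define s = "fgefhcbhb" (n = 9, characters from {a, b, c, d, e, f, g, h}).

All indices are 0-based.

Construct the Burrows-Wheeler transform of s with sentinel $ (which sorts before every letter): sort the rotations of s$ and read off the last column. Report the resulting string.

bhchg$efbf

rank  rotation    last
    0  $fgefhcbhb  b
    1  b$fgefhcbh  h
    2  bhb$fgefhc  c
    3  cbhb$fgefh  h
    4  efhcbhb$fg  g
    5  fgefhcbhb$  $
    6  fhcbhb$fge  e
    7  gefhcbhb$f  f
    8  hb$fgefhcb  b
    9  hcbhb$fgef  f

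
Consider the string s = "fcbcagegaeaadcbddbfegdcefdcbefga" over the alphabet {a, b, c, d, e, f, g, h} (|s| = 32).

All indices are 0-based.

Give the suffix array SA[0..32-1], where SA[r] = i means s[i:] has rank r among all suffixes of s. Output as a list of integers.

rank | idx | suffix
   0 |  31 | a
   1 |  10 | aadcbddbfegdcefdcbefga
   2 |  11 | adcbddbfegdcefdcbefga
   3 |   8 | aeaadcbddbfegdcefdcbefga
   4 |   4 | agegaeaadcbddbfegdcefdcbefga
   5 |   2 | bcagegaeaadcbddbfegdcefdcbefga
   6 |  14 | bddbfegdcefdcbefga
   7 |  27 | befga
   8 |  17 | bfegdcefdcbefga
   9 |   3 | cagegaeaadcbddbfegdcefdcbefga
  10 |   1 | cbcagegaeaadcbddbfegdcefdcbefga
  11 |  13 | cbddbfegdcefdcbefga
  12 |  26 | cbefga
  13 |  22 | cefdcbefga
  14 |  16 | dbfegdcefdcbefga
  15 |  12 | dcbddbfegdcefdcbefga
  16 |  25 | dcbefga
  17 |  21 | dcefdcbefga
  18 |  15 | ddbfegdcefdcbefga
  19 |   9 | eaadcbddbfegdcefdcbefga
  20 |  23 | efdcbefga
  21 |  28 | efga
  22 |   6 | egaeaadcbddbfegdcefdcbefga
  23 |  19 | egdcefdcbefga
  24 |   0 | fcbcagegaeaadcbddbfegdcefdcbefga
  25 |  24 | fdcbefga
  26 |  18 | fegdcefdcbefga
  27 |  29 | fga
  28 |  30 | ga
  29 |   7 | gaeaadcbddbfegdcefdcbefga
  30 |  20 | gdcefdcbefga
  31 |   5 | gegaeaadcbddbfegdcefdcbefga

[31, 10, 11, 8, 4, 2, 14, 27, 17, 3, 1, 13, 26, 22, 16, 12, 25, 21, 15, 9, 23, 28, 6, 19, 0, 24, 18, 29, 30, 7, 20, 5]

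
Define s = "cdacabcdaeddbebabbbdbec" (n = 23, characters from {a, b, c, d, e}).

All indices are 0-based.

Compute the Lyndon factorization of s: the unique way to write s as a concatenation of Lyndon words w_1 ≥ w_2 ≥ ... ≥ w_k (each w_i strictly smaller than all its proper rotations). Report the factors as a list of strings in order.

["cd", "ac", "abcdaeddbeb", "abbbdbec"]

emit factor 1: 'cd' (i=0, period=2)
emit factor 2: 'ac' (i=2, period=2)
emit factor 3: 'abcdaeddbeb' (i=4, period=11)
emit factor 4: 'abbbdbec' (i=15, period=8)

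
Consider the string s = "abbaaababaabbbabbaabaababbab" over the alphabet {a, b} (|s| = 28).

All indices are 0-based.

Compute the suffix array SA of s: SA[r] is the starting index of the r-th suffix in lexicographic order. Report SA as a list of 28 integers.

sorted suffixes:
  #0 SA[0]=3  'aaababaabbbabbaabaababbab'
  #1 SA[1]=17  'aabaababbab'
  #2 SA[2]=4  'aababaabbbabbaabaababbab'
  #3 SA[3]=20  'aababbab'
  #4 SA[4]=9  'aabbbabbaabaababbab'
  #5 SA[5]=26  'ab'
  #6 SA[6]=18  'abaababbab'
  #7 SA[7]=7  'abaabbbabbaabaababbab'
  #8 SA[8]=5  'ababaabbbabbaabaababbab'
  #9 SA[9]=21  'ababbab'
  #10 SA[10]=0  'abbaaababaabbbabbaabaababbab'
  #11 SA[11]=14  'abbaabaababbab'
  #12 SA[12]=23  'abbab'
  #13 SA[13]=10  'abbbabbaabaababbab'
  #14 SA[14]=27  'b'
  #15 SA[15]=2  'baaababaabbbabbaabaababbab'
  #16 SA[16]=16  'baabaababbab'
  #17 SA[17]=19  'baababbab'
  #18 SA[18]=8  'baabbbabbaabaababbab'
  #19 SA[19]=25  'bab'
  #20 SA[20]=6  'babaabbbabbaabaababbab'
  #21 SA[21]=13  'babbaabaababbab'
  #22 SA[22]=22  'babbab'
  #23 SA[23]=1  'bbaaababaabbbabbaabaababbab'
  #24 SA[24]=15  'bbaabaababbab'
  #25 SA[25]=24  'bbab'
  #26 SA[26]=12  'bbabbaabaababbab'
  #27 SA[27]=11  'bbbabbaabaababbab'

[3, 17, 4, 20, 9, 26, 18, 7, 5, 21, 0, 14, 23, 10, 27, 2, 16, 19, 8, 25, 6, 13, 22, 1, 15, 24, 12, 11]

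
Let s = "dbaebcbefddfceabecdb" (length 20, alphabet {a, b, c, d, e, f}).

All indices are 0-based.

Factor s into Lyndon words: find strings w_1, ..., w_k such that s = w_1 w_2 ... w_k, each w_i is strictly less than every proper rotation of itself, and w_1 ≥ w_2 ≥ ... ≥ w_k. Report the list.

emit factor 1: 'd' (i=0, period=1)
emit factor 2: 'b' (i=1, period=1)
emit factor 3: 'aebcbefddfce' (i=2, period=12)
emit factor 4: 'abecdb' (i=14, period=6)

["d", "b", "aebcbefddfce", "abecdb"]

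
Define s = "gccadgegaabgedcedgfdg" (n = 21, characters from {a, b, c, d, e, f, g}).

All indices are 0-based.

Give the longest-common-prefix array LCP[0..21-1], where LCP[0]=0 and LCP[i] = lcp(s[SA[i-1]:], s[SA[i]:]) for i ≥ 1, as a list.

sorted suffixes:
  #0 SA[0]=8  'aabgedcedgfdg'
  #1 SA[1]=9  'abgedcedgfdg'
  #2 SA[2]=3  'adgegaabgedcedgfdg'
  #3 SA[3]=10  'bgedcedgfdg'
  #4 SA[4]=2  'cadgegaabgedcedgfdg'
  #5 SA[5]=1  'ccadgegaabgedcedgfdg'
  #6 SA[6]=14  'cedgfdg'
  #7 SA[7]=13  'dcedgfdg'
  #8 SA[8]=19  'dg'
  #9 SA[9]=4  'dgegaabgedcedgfdg'
  #10 SA[10]=16  'dgfdg'
  #11 SA[11]=12  'edcedgfdg'
  #12 SA[12]=15  'edgfdg'
  #13 SA[13]=6  'egaabgedcedgfdg'
  #14 SA[14]=18  'fdg'
  #15 SA[15]=20  'g'
  #16 SA[16]=7  'gaabgedcedgfdg'
  #17 SA[17]=0  'gccadgegaabgedcedgfdg'
  #18 SA[18]=11  'gedcedgfdg'
  #19 SA[19]=5  'gegaabgedcedgfdg'
  #20 SA[20]=17  'gfdg'

SA = [8, 9, 3, 10, 2, 1, 14, 13, 19, 4, 16, 12, 15, 6, 18, 20, 7, 0, 11, 5, 17]
rank  pair      lcp
   1  s[8:],s[9:]  1  'a'
   2  s[9:],s[3:]  1  'a'
   3  s[3:],s[10:]  0  ''
   4  s[10:],s[2:]  0  ''
   5  s[2:],s[1:]  1  'c'
   6  s[1:],s[14:]  1  'c'
   7  s[14:],s[13:]  0  ''
   8  s[13:],s[19:]  1  'd'
   9  s[19:],s[4:]  2  'dg'
  10  s[4:],s[16:]  2  'dg'
  11  s[16:],s[12:]  0  ''
  12  s[12:],s[15:]  2  'ed'
  13  s[15:],s[6:]  1  'e'
  14  s[6:],s[18:]  0  ''
  15  s[18:],s[20:]  0  ''
  16  s[20:],s[7:]  1  'g'
  17  s[7:],s[0:]  1  'g'
  18  s[0:],s[11:]  1  'g'
  19  s[11:],s[5:]  2  'ge'
  20  s[5:],s[17:]  1  'g'

[0, 1, 1, 0, 0, 1, 1, 0, 1, 2, 2, 0, 2, 1, 0, 0, 1, 1, 1, 2, 1]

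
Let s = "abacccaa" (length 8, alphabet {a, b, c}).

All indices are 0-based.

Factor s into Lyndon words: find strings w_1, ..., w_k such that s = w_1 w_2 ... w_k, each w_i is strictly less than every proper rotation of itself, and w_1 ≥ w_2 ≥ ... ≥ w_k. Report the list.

["abaccc", "a", "a"]

emit factor 1: 'abaccc' (i=0, period=6)
emit factor 2: 'a' (i=6, period=1)
emit factor 3: 'a' (i=7, period=1)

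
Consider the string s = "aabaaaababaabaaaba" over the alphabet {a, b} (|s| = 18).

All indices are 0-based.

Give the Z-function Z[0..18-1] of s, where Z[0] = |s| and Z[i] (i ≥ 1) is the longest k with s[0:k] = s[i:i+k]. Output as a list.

[18, 1, 0, 2, 2, 4, 1, 0, 1, 0, 6, 1, 0, 2, 4, 1, 0, 1]

Z[0]=18
i=1: fresh scan; Z[1]=1 grow→box=[1,2)
i=2: fresh scan; Z[2]=0
i=3: fresh scan; Z[3]=2 grow→box=[3,5)
i=4: min(r-i=1, Z[1]=1)=1; Z[4]=2 grow→box=[4,6)
i=5: min(r-i=1, Z[1]=1)=1; Z[5]=4 grow→box=[5,9)
i=6: min(r-i=3, Z[1]=1)=1; Z[6]=1
i=7: min(r-i=2, Z[2]=0)=0; Z[7]=0
i=8: min(r-i=1, Z[3]=2)=1; Z[8]=1
i=9: fresh scan; Z[9]=0
i=10: fresh scan; Z[10]=6 grow→box=[10,16)
i=11: min(r-i=5, Z[1]=1)=1; Z[11]=1
i=12: min(r-i=4, Z[2]=0)=0; Z[12]=0
i=13: min(r-i=3, Z[3]=2)=2; Z[13]=2
i=14: min(r-i=2, Z[4]=2)=2; Z[14]=4 grow→box=[14,18)
i=15: min(r-i=3, Z[1]=1)=1; Z[15]=1
i=16: min(r-i=2, Z[2]=0)=0; Z[16]=0
i=17: min(r-i=1, Z[3]=2)=1; Z[17]=1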